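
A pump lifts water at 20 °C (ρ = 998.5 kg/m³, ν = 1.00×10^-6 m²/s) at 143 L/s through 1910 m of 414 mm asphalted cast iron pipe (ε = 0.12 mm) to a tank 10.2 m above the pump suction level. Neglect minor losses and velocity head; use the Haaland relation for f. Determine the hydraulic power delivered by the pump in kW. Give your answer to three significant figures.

V = 4Q/(πD²) = 1.062 m/s; Re = 4.40×10^5; ε/D = 2.90×10^-4; f = 0.01622
h_f = f(L/D)V²/2g = 4.303 m
Total head H = z + h_f = 10.2 + 4.303 = 14.50 m
P_hyd = ρgQH = 998.5·9.81·0.143·14.50 = 20.31 kW

P_hyd ≈ 20.3 kW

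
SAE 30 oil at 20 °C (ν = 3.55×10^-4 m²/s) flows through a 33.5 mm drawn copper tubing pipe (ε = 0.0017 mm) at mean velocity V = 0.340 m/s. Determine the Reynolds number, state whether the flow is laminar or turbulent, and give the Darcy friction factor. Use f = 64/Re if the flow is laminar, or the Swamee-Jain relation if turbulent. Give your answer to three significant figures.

Re ≈ 32.1; laminar; f = 64/Re ≈ 1.99

Re = VD/ν = 0.3400·0.0335/3.55×10^-4 = 32.1
Re < 2300 → laminar → f = 64/Re = 1.995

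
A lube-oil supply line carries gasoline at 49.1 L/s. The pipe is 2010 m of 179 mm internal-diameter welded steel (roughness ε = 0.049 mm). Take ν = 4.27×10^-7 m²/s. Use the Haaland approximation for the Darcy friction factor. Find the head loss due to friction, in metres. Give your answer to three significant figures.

V = 4Q/(πD²) = 4·0.0491/(π·0.179²) = 1.951 m/s
Re = VD/ν = 1.951·0.179/4.27×10^-7 = 8.18×10^5 → turbulent
ε/D = 0.049/179 = 2.74×10^-4
Haaland: f = 0.01549
h_f = f(L/D)V²/(2g) = 0.01549·(2010/0.179)·1.951²/(2·9.81) = 33.76 m

h_f ≈ 33.8 m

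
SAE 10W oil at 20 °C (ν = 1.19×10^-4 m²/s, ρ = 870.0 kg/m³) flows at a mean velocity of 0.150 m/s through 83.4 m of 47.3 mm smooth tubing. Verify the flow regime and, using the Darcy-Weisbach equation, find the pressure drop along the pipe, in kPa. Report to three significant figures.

Δp ≈ 18.5 kPa

Re = VD/ν = 0.150·0.04730/1.19×10^-4 = 59.6 → laminar (Re < 2300)
f = 64/Re = 1.073
h_f = f(L/D)V²/(2g) = 1.073·(83.4/0.04730)·0.150²/(2·9.81) = 2.171 m
Δp = ρg·h_f = 870.0·9.81·2.171 = 18.52 kPa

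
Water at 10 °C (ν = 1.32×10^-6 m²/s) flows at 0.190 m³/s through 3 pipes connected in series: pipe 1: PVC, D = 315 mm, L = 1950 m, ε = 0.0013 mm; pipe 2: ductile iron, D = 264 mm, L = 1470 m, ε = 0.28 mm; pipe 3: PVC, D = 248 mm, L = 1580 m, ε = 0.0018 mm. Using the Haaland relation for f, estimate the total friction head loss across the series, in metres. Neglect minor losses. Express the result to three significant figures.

H ≈ 155 m

Pipe 1: V = 2.438 m/s, Re = 5.82×10^5, ε/D = 4.13×10^-6, f = 0.01277, h_1 = f(L/D)V²/2g = 23.94 m
Pipe 2: V = 3.471 m/s, Re = 6.94×10^5, ε/D = 0.00106, f = 0.02032, h_2 = f(L/D)V²/2g = 69.49 m
Pipe 3: V = 3.933 m/s, Re = 7.39×10^5, ε/D = 7.26×10^-6, f = 0.01230, h_3 = f(L/D)V²/2g = 61.80 m
Series → Q common, losses add: H = Σh = 155.2 m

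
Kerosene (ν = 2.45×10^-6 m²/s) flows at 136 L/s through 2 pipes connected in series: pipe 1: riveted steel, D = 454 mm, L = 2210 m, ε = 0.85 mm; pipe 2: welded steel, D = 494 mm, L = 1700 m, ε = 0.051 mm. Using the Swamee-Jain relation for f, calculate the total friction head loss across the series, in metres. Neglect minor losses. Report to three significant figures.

H ≈ 5.80 m

Pipe 1: V = 0.8401 m/s, Re = 1.56×10^5, ε/D = 0.00187, f = 0.02438, h_1 = f(L/D)V²/2g = 4.269 m
Pipe 2: V = 0.7096 m/s, Re = 1.43×10^5, ε/D = 1.03×10^-4, f = 0.01734, h_2 = f(L/D)V²/2g = 1.531 m
Series → Q common, losses add: H = Σh = 5.800 m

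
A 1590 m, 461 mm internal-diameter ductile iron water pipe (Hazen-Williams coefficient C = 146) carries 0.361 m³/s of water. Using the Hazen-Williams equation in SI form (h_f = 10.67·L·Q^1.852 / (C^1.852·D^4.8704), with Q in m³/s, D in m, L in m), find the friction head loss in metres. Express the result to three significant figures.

h_f ≈ 11.0 m

h_f = 10.67·1590·0.361^1.852 / (146^1.852·0.461^4.8704) = 10.95 m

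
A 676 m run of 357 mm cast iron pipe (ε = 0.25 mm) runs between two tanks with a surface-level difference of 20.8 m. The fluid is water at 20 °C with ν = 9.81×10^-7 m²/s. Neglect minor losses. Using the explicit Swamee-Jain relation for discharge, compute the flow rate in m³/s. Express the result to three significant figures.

Swamee-Jain (Type II): Q = -0.965·√(gD⁵h_f/L)·ln[ε/(3.7D) + √(3.17ν²L/(gD³h_f))]
√(gD⁵h_f/L) = √(9.81·0.357⁵·20.8/676) = 0.04184
ε/(3.7D) = 1.89×10^-4; √(3.17ν²L/(gD³h_f)) = 1.49×10^-5
Q = -0.965·0.04184·ln(2.042×10^-4) = 0.3430 m³/s
Check: V = 3.43 m/s, Re = 1.25×10^6, f = 0.01844, h_f = 20.9 m ≈ 20.8 m ✓

Q ≈ 0.343 m³/s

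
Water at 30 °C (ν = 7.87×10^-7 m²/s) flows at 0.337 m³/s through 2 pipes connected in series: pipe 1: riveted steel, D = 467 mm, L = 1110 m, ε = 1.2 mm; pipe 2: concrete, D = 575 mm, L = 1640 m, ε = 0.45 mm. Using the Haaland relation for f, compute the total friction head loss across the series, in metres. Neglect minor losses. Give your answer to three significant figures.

Pipe 1: V = 1.967 m/s, Re = 1.17×10^6, ε/D = 0.00257, f = 0.02523, h_1 = f(L/D)V²/2g = 11.83 m
Pipe 2: V = 1.298 m/s, Re = 9.48×10^5, ε/D = 7.83×10^-4, f = 0.01889, h_2 = f(L/D)V²/2g = 4.624 m
Series → Q common, losses add: H = Σh = 16.46 m

H ≈ 16.5 m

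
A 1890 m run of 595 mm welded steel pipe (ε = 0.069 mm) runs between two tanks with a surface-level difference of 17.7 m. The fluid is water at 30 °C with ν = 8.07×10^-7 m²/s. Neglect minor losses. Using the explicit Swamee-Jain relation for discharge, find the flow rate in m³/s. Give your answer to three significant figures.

Swamee-Jain (Type II): Q = -0.965·√(gD⁵h_f/L)·ln[ε/(3.7D) + √(3.17ν²L/(gD³h_f))]
√(gD⁵h_f/L) = √(9.81·0.595⁵·17.7/1890) = 0.08277
ε/(3.7D) = 3.13×10^-5; √(3.17ν²L/(gD³h_f)) = 1.03×10^-5
Q = -0.965·0.08277·ln(4.167×10^-5) = 0.8056 m³/s
Check: V = 2.90 m/s, Re = 2.14×10^6, f = 0.01310, h_f = 17.8 m ≈ 17.7 m ✓

Q ≈ 0.806 m³/s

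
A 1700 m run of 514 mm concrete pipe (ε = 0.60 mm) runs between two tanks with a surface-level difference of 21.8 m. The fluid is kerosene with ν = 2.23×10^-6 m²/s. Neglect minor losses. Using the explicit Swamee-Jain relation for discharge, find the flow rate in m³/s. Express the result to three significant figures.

Q ≈ 0.517 m³/s

Swamee-Jain (Type II): Q = -0.965·√(gD⁵h_f/L)·ln[ε/(3.7D) + √(3.17ν²L/(gD³h_f))]
√(gD⁵h_f/L) = √(9.81·0.514⁵·21.8/1700) = 0.06718
ε/(3.7D) = 3.15×10^-4; √(3.17ν²L/(gD³h_f)) = 3.04×10^-5
Q = -0.965·0.06718·ln(3.459×10^-4) = 0.5167 m³/s
Check: V = 2.49 m/s, Re = 5.74×10^5, f = 0.02098, h_f = 21.9 m ≈ 21.8 m ✓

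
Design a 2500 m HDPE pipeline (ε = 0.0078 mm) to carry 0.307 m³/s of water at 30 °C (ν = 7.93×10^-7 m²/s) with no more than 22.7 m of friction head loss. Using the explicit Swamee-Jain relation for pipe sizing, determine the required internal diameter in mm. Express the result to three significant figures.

D ≈ 401 mm

Swamee-Jain (Type III): D = 0.66·[ε^1.25·(LQ²/(gh_f))^4.75 + ν·Q^9.4·(L/(gh_f))^5.2]^0.04
LQ²/(gh_f) = 1.058; L/(gh_f) = 11.23
Term 1 = ε^1.25·(…)^4.75 = 5.39×10^-7; Term 2 = ν·Q^9.4·(…)^5.2 = 3.46×10^-6
D = 0.66·(5.39×10^-7 + 3.46×10^-6)^0.04 = 0.4015 m = 401 mm
Check: V = 2.43 m/s, Re = 1.23×10^6, f = 0.01174, h_f = 21.9 m ≈ 22.7 m ✓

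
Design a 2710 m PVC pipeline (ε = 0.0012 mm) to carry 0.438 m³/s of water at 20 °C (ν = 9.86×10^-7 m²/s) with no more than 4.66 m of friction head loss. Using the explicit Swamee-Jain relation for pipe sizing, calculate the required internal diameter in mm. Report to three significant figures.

D ≈ 651 mm

Swamee-Jain (Type III): D = 0.66·[ε^1.25·(LQ²/(gh_f))^4.75 + ν·Q^9.4·(L/(gh_f))^5.2]^0.04
LQ²/(gh_f) = 11.37; L/(gh_f) = 59.28
Term 1 = ε^1.25·(…)^4.75 = 0.00411; Term 2 = ν·Q^9.4·(…)^5.2 = 0.696
D = 0.66·(0.00411 + 0.696)^0.04 = 0.6507 m = 651 mm
Check: V = 1.32 m/s, Re = 8.69×10^5, f = 0.01193, h_f = 4.39 m ≈ 4.66 m ✓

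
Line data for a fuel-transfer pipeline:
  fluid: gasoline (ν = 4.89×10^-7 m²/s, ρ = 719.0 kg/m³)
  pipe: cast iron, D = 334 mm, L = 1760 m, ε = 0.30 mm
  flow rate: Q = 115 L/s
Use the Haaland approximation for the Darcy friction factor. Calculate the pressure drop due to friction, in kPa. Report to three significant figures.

Δp ≈ 63.6 kPa

V = 4Q/(πD²) = 4·0.115/(π·0.334²) = 1.313 m/s
Re = VD/ν = 1.313·0.334/4.89×10^-7 = 8.97×10^5 → turbulent
ε/D = 0.30/334 = 8.98×10^-4
Haaland: f = 0.01949
h_f = f(L/D)V²/(2g) = 0.01949·(1760/0.334)·1.313²/(2·9.81) = 9.018 m
Δp = ρg·h_f = 719.0·9.81·9.018 = 63.61 kPa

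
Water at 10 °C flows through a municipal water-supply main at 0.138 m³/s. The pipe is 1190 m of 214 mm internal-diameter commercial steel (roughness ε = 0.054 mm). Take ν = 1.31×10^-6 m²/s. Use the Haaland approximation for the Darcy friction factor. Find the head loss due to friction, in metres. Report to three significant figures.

h_f ≈ 64.8 m

V = 4Q/(πD²) = 4·0.138/(π·0.214²) = 3.837 m/s
Re = VD/ν = 3.837·0.214/1.31×10^-6 = 6.27×10^5 → turbulent
ε/D = 0.054/214 = 2.52×10^-4
Haaland: f = 0.01552
h_f = f(L/D)V²/(2g) = 0.01552·(1190/0.214)·3.837²/(2·9.81) = 64.76 m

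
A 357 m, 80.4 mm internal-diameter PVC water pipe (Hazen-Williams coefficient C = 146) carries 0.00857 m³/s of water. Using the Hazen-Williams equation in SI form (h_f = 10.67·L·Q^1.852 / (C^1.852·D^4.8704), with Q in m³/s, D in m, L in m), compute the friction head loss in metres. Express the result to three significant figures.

h_f ≈ 11.9 m

h_f = 10.67·357·0.00857^1.852 / (146^1.852·0.0804^4.8704) = 11.92 m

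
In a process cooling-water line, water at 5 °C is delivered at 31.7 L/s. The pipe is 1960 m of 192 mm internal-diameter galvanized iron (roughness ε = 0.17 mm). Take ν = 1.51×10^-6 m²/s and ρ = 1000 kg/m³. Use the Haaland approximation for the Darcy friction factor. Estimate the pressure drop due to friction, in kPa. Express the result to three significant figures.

Δp ≈ 128 kPa

V = 4Q/(πD²) = 4·0.0317/(π·0.192²) = 1.095 m/s
Re = VD/ν = 1.095·0.192/1.51×10^-6 = 1.39×10^5 → turbulent
ε/D = 0.17/192 = 8.85×10^-4
Haaland: f = 0.02095
h_f = f(L/D)V²/(2g) = 0.02095·(1960/0.192)·1.095²/(2·9.81) = 13.07 m
Δp = ρg·h_f = 1000·9.81·13.07 = 128.2 kPa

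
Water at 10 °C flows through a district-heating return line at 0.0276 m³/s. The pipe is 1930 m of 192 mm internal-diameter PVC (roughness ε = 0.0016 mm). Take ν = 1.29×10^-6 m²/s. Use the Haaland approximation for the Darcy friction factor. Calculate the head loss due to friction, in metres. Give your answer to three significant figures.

h_f ≈ 7.74 m

V = 4Q/(πD²) = 4·0.0276/(π·0.192²) = 0.9533 m/s
Re = VD/ν = 0.9533·0.192/1.29×10^-6 = 1.42×10^5 → turbulent
ε/D = 0.0016/192 = 8.33×10^-6
Haaland: f = 0.01663
h_f = f(L/D)V²/(2g) = 0.01663·(1930/0.192)·0.9533²/(2·9.81) = 7.742 m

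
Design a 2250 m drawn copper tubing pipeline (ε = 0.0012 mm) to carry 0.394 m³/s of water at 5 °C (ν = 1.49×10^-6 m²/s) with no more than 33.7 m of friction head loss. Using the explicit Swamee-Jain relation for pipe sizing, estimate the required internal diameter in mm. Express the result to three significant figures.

D ≈ 405 mm

Swamee-Jain (Type III): D = 0.66·[ε^1.25·(LQ²/(gh_f))^4.75 + ν·Q^9.4·(L/(gh_f))^5.2]^0.04
LQ²/(gh_f) = 1.057; L/(gh_f) = 6.806
Term 1 = ε^1.25·(…)^4.75 = 5.16×10^-8; Term 2 = ν·Q^9.4·(…)^5.2 = 5.03×10^-6
D = 0.66·(5.16×10^-8 + 5.03×10^-6)^0.04 = 0.4053 m = 405 mm
Check: V = 3.05 m/s, Re = 8.31×10^5, f = 0.01204, h_f = 31.8 m ≈ 33.7 m ✓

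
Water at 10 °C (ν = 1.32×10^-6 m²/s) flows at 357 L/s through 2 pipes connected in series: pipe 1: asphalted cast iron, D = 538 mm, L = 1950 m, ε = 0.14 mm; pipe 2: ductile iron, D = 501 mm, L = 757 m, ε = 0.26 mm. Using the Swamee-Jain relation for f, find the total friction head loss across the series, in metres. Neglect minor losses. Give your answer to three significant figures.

Pipe 1: V = 1.570 m/s, Re = 6.40×10^5, ε/D = 2.60×10^-4, f = 0.01577, h_1 = f(L/D)V²/2g = 7.187 m
Pipe 2: V = 1.811 m/s, Re = 6.87×10^5, ε/D = 5.19×10^-4, f = 0.01765, h_2 = f(L/D)V²/2g = 4.457 m
Series → Q common, losses add: H = Σh = 11.64 m

H ≈ 11.6 m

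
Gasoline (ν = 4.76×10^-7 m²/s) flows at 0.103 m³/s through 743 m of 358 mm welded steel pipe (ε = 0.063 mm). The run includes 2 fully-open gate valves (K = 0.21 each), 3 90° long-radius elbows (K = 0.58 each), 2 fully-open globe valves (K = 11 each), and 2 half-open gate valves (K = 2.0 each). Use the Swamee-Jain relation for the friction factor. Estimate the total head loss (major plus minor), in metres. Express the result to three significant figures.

V = 4Q/(πD²) = 1.023 m/s; V²/2g = 0.05337 m
Re = 7.70×10^5, ε/D = 1.76×10^-4 → f = 0.01475 (Swamee-Jain)
Major: h_f = f(L/D)·V²/2g = 0.01475·2075·0.05337 = 1.634 m
Minor: ΣK = 28.2; h_m = ΣK·V²/2g = 1.503 m
Total H_L = 1.634 + 1.503 = 3.137 m

H_L ≈ 3.14 m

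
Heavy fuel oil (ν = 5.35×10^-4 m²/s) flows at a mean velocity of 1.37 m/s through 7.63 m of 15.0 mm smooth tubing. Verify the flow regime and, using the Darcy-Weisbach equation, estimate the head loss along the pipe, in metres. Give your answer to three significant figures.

h_f ≈ 81.1 m

Re = VD/ν = 1.37·0.01500/5.35×10^-4 = 38.4 → laminar (Re < 2300)
f = 64/Re = 1.666
h_f = f(L/D)V²/(2g) = 1.666·(7.63/0.01500)·1.37²/(2·9.81) = 81.08 m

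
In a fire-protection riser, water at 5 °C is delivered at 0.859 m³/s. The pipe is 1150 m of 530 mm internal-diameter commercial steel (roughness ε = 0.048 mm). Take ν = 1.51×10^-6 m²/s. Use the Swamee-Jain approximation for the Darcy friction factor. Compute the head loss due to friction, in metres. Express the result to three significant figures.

h_f ≈ 21.9 m

V = 4Q/(πD²) = 4·0.859/(π·0.530²) = 3.894 m/s
Re = VD/ν = 3.894·0.530/1.51×10^-6 = 1.37×10^6 → turbulent
ε/D = 0.048/530 = 9.06×10^-5
Swamee-Jain: f = 0.01303
h_f = f(L/D)V²/(2g) = 0.01303·(1150/0.530)·3.894²/(2·9.81) = 21.85 m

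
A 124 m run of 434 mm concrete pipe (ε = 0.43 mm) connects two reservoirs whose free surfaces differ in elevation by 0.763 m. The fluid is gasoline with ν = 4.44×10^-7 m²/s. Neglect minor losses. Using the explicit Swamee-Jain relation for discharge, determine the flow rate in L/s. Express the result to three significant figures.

Swamee-Jain (Type II): Q = -0.965·√(gD⁵h_f/L)·ln[ε/(3.7D) + √(3.17ν²L/(gD³h_f))]
√(gD⁵h_f/L) = √(9.81·0.434⁵·0.763/124) = 0.03049
ε/(3.7D) = 2.68×10^-4; √(3.17ν²L/(gD³h_f)) = 1.13×10^-5
Q = -0.965·0.03049·ln(2.790×10^-4) = 0.2408 m³/s
Check: V = 1.63 m/s, Re = 1.59×10^6, f = 0.01985, h_f = 0.766 m ≈ 0.763 m ✓

Q ≈ 241 L/s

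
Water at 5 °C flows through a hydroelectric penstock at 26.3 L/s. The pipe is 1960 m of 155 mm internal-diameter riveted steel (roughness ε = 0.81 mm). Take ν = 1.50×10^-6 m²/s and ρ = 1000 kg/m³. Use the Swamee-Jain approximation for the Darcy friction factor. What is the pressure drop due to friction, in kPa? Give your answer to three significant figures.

Δp ≈ 388 kPa

V = 4Q/(πD²) = 4·0.0263/(π·0.155²) = 1.394 m/s
Re = VD/ν = 1.394·0.155/1.50×10^-6 = 1.44×10^5 → turbulent
ε/D = 0.81/155 = 0.00523
Swamee-Jain: f = 0.03162
h_f = f(L/D)V²/(2g) = 0.03162·(1960/0.155)·1.394²/(2·9.81) = 39.60 m
Δp = ρg·h_f = 1000·9.81·39.60 = 388.4 kPa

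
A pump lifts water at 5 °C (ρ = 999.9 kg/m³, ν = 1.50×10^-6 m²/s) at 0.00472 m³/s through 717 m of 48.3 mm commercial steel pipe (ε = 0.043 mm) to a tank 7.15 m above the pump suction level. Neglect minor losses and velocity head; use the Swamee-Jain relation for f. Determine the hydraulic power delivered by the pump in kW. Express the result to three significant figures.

P_hyd ≈ 5.54 kW

V = 4Q/(πD²) = 2.576 m/s; Re = 8.29×10^4; ε/D = 8.90×10^-4; f = 0.02239
h_f = f(L/D)V²/2g = 112.4 m
Total head H = z + h_f = 7.15 + 112.4 = 119.6 m
P_hyd = ρgQH = 999.9·9.81·0.00472·119.6 = 5.536 kW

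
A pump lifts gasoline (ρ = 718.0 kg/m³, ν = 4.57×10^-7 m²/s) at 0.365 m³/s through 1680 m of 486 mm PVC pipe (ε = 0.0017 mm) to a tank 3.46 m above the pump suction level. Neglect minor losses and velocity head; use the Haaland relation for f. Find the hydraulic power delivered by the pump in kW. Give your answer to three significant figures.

P_hyd ≈ 27.1 kW

V = 4Q/(πD²) = 1.968 m/s; Re = 2.09×10^6; ε/D = 3.50×10^-6; f = 0.01037
h_f = f(L/D)V²/2g = 7.073 m
Total head H = z + h_f = 3.46 + 7.073 = 10.53 m
P_hyd = ρgQH = 718.0·9.81·0.365·10.53 = 27.08 kW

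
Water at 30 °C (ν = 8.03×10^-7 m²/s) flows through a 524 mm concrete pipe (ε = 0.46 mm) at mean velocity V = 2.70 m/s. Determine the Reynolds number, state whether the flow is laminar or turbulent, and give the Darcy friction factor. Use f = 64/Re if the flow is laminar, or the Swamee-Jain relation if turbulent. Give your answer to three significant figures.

Re = VD/ν = 2.700·0.524/8.03×10^-7 = 1.76×10^6
Re > 4000 → turbulent; ε/D = 8.78×10^-4
Swamee-Jain: f = 0.01929

Re ≈ 1.76×10^6; turbulent; f ≈ 0.0193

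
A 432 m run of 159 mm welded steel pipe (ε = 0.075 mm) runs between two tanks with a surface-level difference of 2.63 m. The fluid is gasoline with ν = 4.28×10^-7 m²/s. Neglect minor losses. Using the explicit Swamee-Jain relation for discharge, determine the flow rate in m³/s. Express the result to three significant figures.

Swamee-Jain (Type II): Q = -0.965·√(gD⁵h_f/L)·ln[ε/(3.7D) + √(3.17ν²L/(gD³h_f))]
√(gD⁵h_f/L) = √(9.81·0.159⁵·2.63/432) = 0.002464
ε/(3.7D) = 1.27×10^-4; √(3.17ν²L/(gD³h_f)) = 4.92×10^-5
Q = -0.965·0.002464·ln(1.767×10^-4) = 0.02054 m³/s
Check: V = 1.03 m/s, Re = 3.84×10^5, f = 0.01786, h_f = 2.65 m ≈ 2.63 m ✓

Q ≈ 0.0205 m³/s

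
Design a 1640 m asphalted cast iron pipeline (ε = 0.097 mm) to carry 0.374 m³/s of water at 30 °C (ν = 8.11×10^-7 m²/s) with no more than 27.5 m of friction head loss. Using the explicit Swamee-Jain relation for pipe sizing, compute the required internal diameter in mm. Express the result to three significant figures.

D ≈ 406 mm

Swamee-Jain (Type III): D = 0.66·[ε^1.25·(LQ²/(gh_f))^4.75 + ν·Q^9.4·(L/(gh_f))^5.2]^0.04
LQ²/(gh_f) = 0.8503; L/(gh_f) = 6.079
Term 1 = ε^1.25·(…)^4.75 = 4.46×10^-6; Term 2 = ν·Q^9.4·(…)^5.2 = 9.33×10^-7
D = 0.66·(4.46×10^-6 + 9.33×10^-7)^0.04 = 0.4063 m = 406 mm
Check: V = 2.89 m/s, Re = 1.45×10^6, f = 0.01493, h_f = 25.6 m ≈ 27.5 m ✓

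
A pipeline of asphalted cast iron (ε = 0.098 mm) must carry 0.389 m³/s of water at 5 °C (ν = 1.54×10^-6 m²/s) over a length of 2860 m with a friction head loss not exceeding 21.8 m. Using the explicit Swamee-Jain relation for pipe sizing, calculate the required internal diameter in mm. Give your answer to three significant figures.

Swamee-Jain (Type III): D = 0.66·[ε^1.25·(LQ²/(gh_f))^4.75 + ν·Q^9.4·(L/(gh_f))^5.2]^0.04
LQ²/(gh_f) = 2.024; L/(gh_f) = 13.37
Term 1 = ε^1.25·(…)^4.75 = 2.77×10^-4; Term 2 = ν·Q^9.4·(…)^5.2 = 1.55×10^-4
D = 0.66·(2.77×10^-4 + 1.55×10^-4)^0.04 = 0.4841 m = 484 mm
Check: V = 2.11 m/s, Re = 6.64×10^5, f = 0.01519, h_f = 20.4 m ≈ 21.8 m ✓

D ≈ 484 mm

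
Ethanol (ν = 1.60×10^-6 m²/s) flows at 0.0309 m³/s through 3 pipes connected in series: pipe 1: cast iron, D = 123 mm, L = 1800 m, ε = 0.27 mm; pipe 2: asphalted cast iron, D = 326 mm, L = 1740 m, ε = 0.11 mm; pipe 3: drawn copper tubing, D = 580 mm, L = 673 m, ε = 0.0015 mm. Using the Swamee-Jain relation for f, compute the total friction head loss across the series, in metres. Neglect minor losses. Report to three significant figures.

Pipe 1: V = 2.601 m/s, Re = 2.00×10^5, ε/D = 0.00220, f = 0.02502, h_1 = f(L/D)V²/2g = 126.2 m
Pipe 2: V = 0.3702 m/s, Re = 7.54×10^4, ε/D = 3.37×10^-4, f = 0.02055, h_2 = f(L/D)V²/2g = 0.7661 m
Pipe 3: V = 0.1170 m/s, Re = 4.24×10^4, ε/D = 2.59×10^-6, f = 0.02156, h_3 = f(L/D)V²/2g = 0.01744 m
Series → Q common, losses add: H = Σh = 127.0 m

H ≈ 127 m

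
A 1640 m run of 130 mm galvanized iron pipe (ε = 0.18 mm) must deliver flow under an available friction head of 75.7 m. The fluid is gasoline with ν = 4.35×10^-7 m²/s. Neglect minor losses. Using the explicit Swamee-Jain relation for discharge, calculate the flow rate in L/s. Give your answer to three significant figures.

Q ≈ 31.0 L/s

Swamee-Jain (Type II): Q = -0.965·√(gD⁵h_f/L)·ln[ε/(3.7D) + √(3.17ν²L/(gD³h_f))]
√(gD⁵h_f/L) = √(9.81·0.130⁵·75.7/1640) = 0.004100
ε/(3.7D) = 3.74×10^-4; √(3.17ν²L/(gD³h_f)) = 2.46×10^-5
Q = -0.965·0.004100·ln(3.988×10^-4) = 0.03097 m³/s
Check: V = 2.33 m/s, Re = 6.97×10^5, f = 0.02173, h_f = 76.1 m ≈ 75.7 m ✓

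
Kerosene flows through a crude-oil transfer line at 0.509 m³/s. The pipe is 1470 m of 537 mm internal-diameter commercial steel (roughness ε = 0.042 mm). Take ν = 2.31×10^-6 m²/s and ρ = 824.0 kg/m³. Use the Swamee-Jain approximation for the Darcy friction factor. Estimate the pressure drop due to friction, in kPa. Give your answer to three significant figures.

Δp ≈ 80.5 kPa

V = 4Q/(πD²) = 4·0.509/(π·0.537²) = 2.247 m/s
Re = VD/ν = 2.247·0.537/2.31×10^-6 = 5.22×10^5 → turbulent
ε/D = 0.042/537 = 7.82×10^-5
Swamee-Jain: f = 0.01413
h_f = f(L/D)V²/(2g) = 0.01413·(1470/0.537)·2.247²/(2·9.81) = 9.955 m
Δp = ρg·h_f = 824.0·9.81·9.955 = 80.47 kPa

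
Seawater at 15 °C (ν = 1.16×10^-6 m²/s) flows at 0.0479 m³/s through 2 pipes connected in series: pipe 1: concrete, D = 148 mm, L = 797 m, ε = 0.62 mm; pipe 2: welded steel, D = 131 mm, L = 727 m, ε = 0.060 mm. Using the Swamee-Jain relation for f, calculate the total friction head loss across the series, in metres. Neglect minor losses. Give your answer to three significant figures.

H ≈ 126 m

Pipe 1: V = 2.784 m/s, Re = 3.55×10^5, ε/D = 0.00419, f = 0.02923, h_1 = f(L/D)V²/2g = 62.20 m
Pipe 2: V = 3.554 m/s, Re = 4.01×10^5, ε/D = 4.58×10^-4, f = 0.01773, h_2 = f(L/D)V²/2g = 63.34 m
Series → Q common, losses add: H = Σh = 125.5 m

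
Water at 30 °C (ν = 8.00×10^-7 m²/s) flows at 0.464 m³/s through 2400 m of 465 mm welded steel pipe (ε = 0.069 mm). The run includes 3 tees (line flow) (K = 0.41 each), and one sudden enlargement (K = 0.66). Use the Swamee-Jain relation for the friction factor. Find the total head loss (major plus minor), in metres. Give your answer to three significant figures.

V = 4Q/(πD²) = 2.732 m/s; V²/2g = 0.3805 m
Re = 1.59×10^6, ε/D = 1.48×10^-4 → f = 0.01379 (Swamee-Jain)
Major: h_f = f(L/D)·V²/2g = 0.01379·5161·0.3805 = 27.08 m
Minor: ΣK = 1.89; h_m = ΣK·V²/2g = 0.7191 m
Total H_L = 27.08 + 0.7191 = 27.79 m

H_L ≈ 27.8 m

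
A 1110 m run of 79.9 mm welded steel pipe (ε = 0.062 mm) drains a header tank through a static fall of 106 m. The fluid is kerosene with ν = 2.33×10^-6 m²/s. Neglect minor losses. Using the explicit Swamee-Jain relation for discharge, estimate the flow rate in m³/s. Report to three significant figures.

Q ≈ 0.0132 m³/s

Swamee-Jain (Type II): Q = -0.965·√(gD⁵h_f/L)·ln[ε/(3.7D) + √(3.17ν²L/(gD³h_f))]
√(gD⁵h_f/L) = √(9.81·0.0799⁵·106/1110) = 0.001747
ε/(3.7D) = 2.10×10^-4; √(3.17ν²L/(gD³h_f)) = 1.90×10^-4
Q = -0.965·0.001747·ln(3.995×10^-4) = 0.01319 m³/s
Check: V = 2.63 m/s, Re = 9.02×10^4, f = 0.02177, h_f = 107 m ≈ 106 m ✓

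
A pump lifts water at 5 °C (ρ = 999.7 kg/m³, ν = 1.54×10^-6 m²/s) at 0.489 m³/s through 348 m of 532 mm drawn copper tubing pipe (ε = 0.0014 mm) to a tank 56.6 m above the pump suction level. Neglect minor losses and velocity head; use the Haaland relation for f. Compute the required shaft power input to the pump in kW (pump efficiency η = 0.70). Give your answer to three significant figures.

V = 4Q/(πD²) = 2.200 m/s; Re = 7.60×10^5; ε/D = 2.63×10^-6; f = 0.01218
h_f = f(L/D)V²/2g = 1.964 m
Total head H = z + h_f = 56.6 + 1.964 = 58.56 m
P_hyd = ρgQH = 999.7·9.81·0.489·58.56 = 280.9 kW
P_shaft = P_hyd/η = 280.9/0.70 = 401.2 kW

P_shaft ≈ 401 kW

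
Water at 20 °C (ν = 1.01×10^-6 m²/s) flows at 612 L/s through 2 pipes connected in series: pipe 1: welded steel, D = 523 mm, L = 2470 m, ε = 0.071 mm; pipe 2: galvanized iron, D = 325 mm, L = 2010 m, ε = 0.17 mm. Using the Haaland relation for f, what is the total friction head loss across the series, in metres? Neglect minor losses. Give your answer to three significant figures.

Pipe 1: V = 2.849 m/s, Re = 1.48×10^6, ε/D = 1.36×10^-4, f = 0.01351, h_1 = f(L/D)V²/2g = 26.39 m
Pipe 2: V = 7.377 m/s, Re = 2.37×10^6, ε/D = 5.23×10^-4, f = 0.01709, h_2 = f(L/D)V²/2g = 293.1 m
Series → Q common, losses add: H = Σh = 319.5 m

H ≈ 320 m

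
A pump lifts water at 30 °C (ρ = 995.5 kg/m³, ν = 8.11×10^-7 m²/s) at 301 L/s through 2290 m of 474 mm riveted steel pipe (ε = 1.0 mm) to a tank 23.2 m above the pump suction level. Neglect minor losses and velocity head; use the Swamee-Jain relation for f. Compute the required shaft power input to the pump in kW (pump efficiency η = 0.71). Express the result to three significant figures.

V = 4Q/(πD²) = 1.706 m/s; Re = 9.97×10^5; ε/D = 0.00211; f = 0.02401
h_f = f(L/D)V²/2g = 17.20 m
Total head H = z + h_f = 23.2 + 17.20 = 40.40 m
P_hyd = ρgQH = 995.5·9.81·0.301·40.40 = 118.8 kW
P_shaft = P_hyd/η = 118.8/0.71 = 167.3 kW

P_shaft ≈ 167 kW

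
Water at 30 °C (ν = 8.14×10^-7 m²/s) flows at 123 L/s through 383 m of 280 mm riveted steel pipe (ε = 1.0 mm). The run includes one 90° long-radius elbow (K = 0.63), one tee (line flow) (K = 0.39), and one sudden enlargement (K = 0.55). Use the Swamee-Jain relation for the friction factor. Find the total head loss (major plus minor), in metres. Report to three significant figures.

H_L ≈ 8.04 m

V = 4Q/(πD²) = 1.998 m/s; V²/2g = 0.2034 m
Re = 6.87×10^5, ε/D = 0.00357 → f = 0.02776 (Swamee-Jain)
Major: h_f = f(L/D)·V²/2g = 0.02776·1368·0.2034 = 7.721 m
Minor: ΣK = 1.57; h_m = ΣK·V²/2g = 0.3193 m
Total H_L = 7.721 + 0.3193 = 8.041 m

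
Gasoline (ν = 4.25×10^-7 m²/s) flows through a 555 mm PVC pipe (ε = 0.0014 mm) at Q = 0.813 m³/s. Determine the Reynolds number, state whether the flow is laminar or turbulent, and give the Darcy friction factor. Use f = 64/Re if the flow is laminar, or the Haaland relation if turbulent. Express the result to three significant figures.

V = 4Q/(πD²) = 3.361 m/s
Re = VD/ν = 3.361·0.555/4.25×10^-7 = 4.39×10^6
Re > 4000 → turbulent; ε/D = 2.52×10^-6
Haaland: f = 0.009284

Re ≈ 4.39×10^6; turbulent; f ≈ 0.00928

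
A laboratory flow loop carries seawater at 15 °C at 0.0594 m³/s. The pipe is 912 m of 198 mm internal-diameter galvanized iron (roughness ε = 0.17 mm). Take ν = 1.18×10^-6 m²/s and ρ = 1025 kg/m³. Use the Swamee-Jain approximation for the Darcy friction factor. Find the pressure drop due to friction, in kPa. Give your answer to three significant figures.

Δp ≈ 176 kPa

V = 4Q/(πD²) = 4·0.0594/(π·0.198²) = 1.929 m/s
Re = VD/ν = 1.929·0.198/1.18×10^-6 = 3.24×10^5 → turbulent
ε/D = 0.17/198 = 8.59×10^-4
Swamee-Jain: f = 0.02006
h_f = f(L/D)V²/(2g) = 0.02006·(912/0.198)·1.929²/(2·9.81) = 17.53 m
Δp = ρg·h_f = 1025·9.81·17.53 = 176.3 kPa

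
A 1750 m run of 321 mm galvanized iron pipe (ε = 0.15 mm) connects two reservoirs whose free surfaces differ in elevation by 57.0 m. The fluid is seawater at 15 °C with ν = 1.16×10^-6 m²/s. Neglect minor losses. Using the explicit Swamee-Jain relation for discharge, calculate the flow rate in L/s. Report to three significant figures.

Q ≈ 281 L/s

Swamee-Jain (Type II): Q = -0.965·√(gD⁵h_f/L)·ln[ε/(3.7D) + √(3.17ν²L/(gD³h_f))]
√(gD⁵h_f/L) = √(9.81·0.321⁵·57.0/1750) = 0.03300
ε/(3.7D) = 1.26×10^-4; √(3.17ν²L/(gD³h_f)) = 2.01×10^-5
Q = -0.965·0.03300·ln(1.464×10^-4) = 0.2812 m³/s
Check: V = 3.47 m/s, Re = 9.61×10^5, f = 0.01710, h_f = 57.3 m ≈ 57.0 m ✓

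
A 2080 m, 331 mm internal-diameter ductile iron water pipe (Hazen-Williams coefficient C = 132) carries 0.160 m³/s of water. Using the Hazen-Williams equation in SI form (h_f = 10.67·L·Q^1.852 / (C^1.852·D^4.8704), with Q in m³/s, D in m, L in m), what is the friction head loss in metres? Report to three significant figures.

h_f = 10.67·2080·0.160^1.852 / (132^1.852·0.331^4.8704) = 19.21 m

h_f ≈ 19.2 m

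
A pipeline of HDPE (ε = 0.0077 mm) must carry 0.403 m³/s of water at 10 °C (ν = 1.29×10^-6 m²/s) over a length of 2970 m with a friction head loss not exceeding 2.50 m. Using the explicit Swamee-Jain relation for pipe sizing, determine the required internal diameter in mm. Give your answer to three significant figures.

Swamee-Jain (Type III): D = 0.66·[ε^1.25·(LQ²/(gh_f))^4.75 + ν·Q^9.4·(L/(gh_f))^5.2]^0.04
LQ²/(gh_f) = 19.67; L/(gh_f) = 121.1
Term 1 = ε^1.25·(…)^4.75 = 0.567; Term 2 = ν·Q^9.4·(…)^5.2 = 17.1
D = 0.66·(0.567 + 17.1)^0.04 = 0.7403 m = 740 mm
Check: V = 0.936 m/s, Re = 5.37×10^5, f = 0.01310, h_f = 2.35 m ≈ 2.50 m ✓

D ≈ 740 mm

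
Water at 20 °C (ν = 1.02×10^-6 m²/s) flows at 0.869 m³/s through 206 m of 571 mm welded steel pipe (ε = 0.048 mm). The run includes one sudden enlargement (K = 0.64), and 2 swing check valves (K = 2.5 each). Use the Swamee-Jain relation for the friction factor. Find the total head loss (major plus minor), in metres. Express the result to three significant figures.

H_L ≈ 5.98 m

V = 4Q/(πD²) = 3.394 m/s; V²/2g = 0.5870 m
Re = 1.90×10^6, ε/D = 8.41×10^-5 → f = 0.01263 (Swamee-Jain)
Major: h_f = f(L/D)·V²/2g = 0.01263·360.8·0.5870 = 2.674 m
Minor: ΣK = 5.64; h_m = ΣK·V²/2g = 3.311 m
Total H_L = 2.674 + 3.311 = 5.985 m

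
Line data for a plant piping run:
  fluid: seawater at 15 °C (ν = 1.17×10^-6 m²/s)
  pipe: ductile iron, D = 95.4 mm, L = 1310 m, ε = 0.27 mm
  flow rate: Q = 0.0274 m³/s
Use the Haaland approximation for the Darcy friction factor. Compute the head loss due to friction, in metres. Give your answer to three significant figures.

h_f ≈ 269 m

V = 4Q/(πD²) = 4·0.0274/(π·0.0954²) = 3.833 m/s
Re = VD/ν = 3.833·0.0954/1.17×10^-6 = 3.13×10^5 → turbulent
ε/D = 0.27/95.4 = 0.00283
Haaland: f = 0.02620
h_f = f(L/D)V²/(2g) = 0.02620·(1310/0.0954)·3.833²/(2·9.81) = 269.4 m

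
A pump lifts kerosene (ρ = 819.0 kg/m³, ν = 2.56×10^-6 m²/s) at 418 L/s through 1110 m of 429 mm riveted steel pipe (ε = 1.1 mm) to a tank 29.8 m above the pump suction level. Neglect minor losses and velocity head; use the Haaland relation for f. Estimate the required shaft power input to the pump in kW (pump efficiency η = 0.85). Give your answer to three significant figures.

P_shaft ≈ 228 kW

V = 4Q/(πD²) = 2.892 m/s; Re = 4.85×10^5; ε/D = 0.00256; f = 0.02538
h_f = f(L/D)V²/2g = 27.99 m
Total head H = z + h_f = 29.8 + 27.99 = 57.79 m
P_hyd = ρgQH = 819.0·9.81·0.418·57.79 = 194.1 kW
P_shaft = P_hyd/η = 194.1/0.85 = 228.3 kW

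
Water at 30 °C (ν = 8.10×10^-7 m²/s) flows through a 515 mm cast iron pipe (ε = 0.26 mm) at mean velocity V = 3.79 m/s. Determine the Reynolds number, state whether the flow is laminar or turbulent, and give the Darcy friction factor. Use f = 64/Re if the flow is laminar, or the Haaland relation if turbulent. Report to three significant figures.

Re ≈ 2.41×10^6; turbulent; f ≈ 0.0170

Re = VD/ν = 3.790·0.515/8.10×10^-7 = 2.41×10^6
Re > 4000 → turbulent; ε/D = 5.05×10^-4
Haaland: f = 0.01695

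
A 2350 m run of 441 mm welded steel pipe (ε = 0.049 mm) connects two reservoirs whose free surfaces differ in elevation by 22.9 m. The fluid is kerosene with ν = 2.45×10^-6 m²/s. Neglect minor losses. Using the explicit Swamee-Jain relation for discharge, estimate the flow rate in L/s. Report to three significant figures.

Swamee-Jain (Type II): Q = -0.965·√(gD⁵h_f/L)·ln[ε/(3.7D) + √(3.17ν²L/(gD³h_f))]
√(gD⁵h_f/L) = √(9.81·0.441⁵·22.9/2350) = 0.03993
ε/(3.7D) = 3.00×10^-5; √(3.17ν²L/(gD³h_f)) = 4.82×10^-5
Q = -0.965·0.03993·ln(7.820×10^-5) = 0.3644 m³/s
Check: V = 2.39 m/s, Re = 4.29×10^5, f = 0.01485, h_f = 23.0 m ≈ 22.9 m ✓

Q ≈ 364 L/s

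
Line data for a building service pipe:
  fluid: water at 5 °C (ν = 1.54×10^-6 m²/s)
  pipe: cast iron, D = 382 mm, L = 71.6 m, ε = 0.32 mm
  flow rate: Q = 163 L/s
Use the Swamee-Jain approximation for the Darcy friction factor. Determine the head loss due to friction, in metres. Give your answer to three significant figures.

h_f ≈ 0.384 m

V = 4Q/(πD²) = 4·0.163/(π·0.382²) = 1.422 m/s
Re = VD/ν = 1.422·0.382/1.54×10^-6 = 3.53×10^5 → turbulent
ε/D = 0.32/382 = 8.38×10^-4
Swamee-Jain: f = 0.01989
h_f = f(L/D)V²/(2g) = 0.01989·(71.6/0.382)·1.422²/(2·9.81) = 0.3843 m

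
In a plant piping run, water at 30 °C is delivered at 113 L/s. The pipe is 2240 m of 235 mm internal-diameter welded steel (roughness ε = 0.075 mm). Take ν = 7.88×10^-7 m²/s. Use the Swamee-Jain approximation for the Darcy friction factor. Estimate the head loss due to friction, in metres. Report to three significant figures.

h_f ≈ 53.1 m

V = 4Q/(πD²) = 4·0.113/(π·0.235²) = 2.605 m/s
Re = VD/ν = 2.605·0.235/7.88×10^-7 = 7.77×10^5 → turbulent
ε/D = 0.075/235 = 3.19×10^-4
Swamee-Jain: f = 0.01611
h_f = f(L/D)V²/(2g) = 0.01611·(2240/0.235)·2.605²/(2·9.81) = 53.12 m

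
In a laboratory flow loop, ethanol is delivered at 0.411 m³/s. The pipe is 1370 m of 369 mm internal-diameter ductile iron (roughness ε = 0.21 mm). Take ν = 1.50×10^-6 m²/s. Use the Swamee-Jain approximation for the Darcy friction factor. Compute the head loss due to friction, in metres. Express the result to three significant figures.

h_f ≈ 49.7 m

V = 4Q/(πD²) = 4·0.411/(π·0.369²) = 3.843 m/s
Re = VD/ν = 3.843·0.369/1.50×10^-6 = 9.45×10^5 → turbulent
ε/D = 0.21/369 = 5.69×10^-4
Swamee-Jain: f = 0.01778
h_f = f(L/D)V²/(2g) = 0.01778·(1370/0.369)·3.843²/(2·9.81) = 49.69 m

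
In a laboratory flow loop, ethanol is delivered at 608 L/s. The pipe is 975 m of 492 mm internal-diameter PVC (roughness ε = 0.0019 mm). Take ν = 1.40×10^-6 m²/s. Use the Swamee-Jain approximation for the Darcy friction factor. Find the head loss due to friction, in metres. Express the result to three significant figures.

h_f ≈ 11.9 m

V = 4Q/(πD²) = 4·0.608/(π·0.492²) = 3.198 m/s
Re = VD/ν = 3.198·0.492/1.40×10^-6 = 1.12×10^6 → turbulent
ε/D = 0.0019/492 = 3.86×10^-6
Swamee-Jain: f = 0.01149
h_f = f(L/D)V²/(2g) = 0.01149·(975/0.492)·3.198²/(2·9.81) = 11.87 m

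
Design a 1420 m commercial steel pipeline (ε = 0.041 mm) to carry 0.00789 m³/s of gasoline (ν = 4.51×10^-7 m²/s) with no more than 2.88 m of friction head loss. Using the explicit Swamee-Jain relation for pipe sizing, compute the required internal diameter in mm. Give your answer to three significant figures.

Swamee-Jain (Type III): D = 0.66·[ε^1.25·(LQ²/(gh_f))^4.75 + ν·Q^9.4·(L/(gh_f))^5.2]^0.04
LQ²/(gh_f) = 0.003129; L/(gh_f) = 50.26
Term 1 = ε^1.25·(…)^4.75 = 4.16×10^-18; Term 2 = ν·Q^9.4·(…)^5.2 = 5.41×10^-18
D = 0.66·(4.16×10^-18 + 5.41×10^-18)^0.04 = 0.1377 m = 138 mm
Check: V = 0.530 m/s, Re = 1.62×10^5, f = 0.01823, h_f = 2.69 m ≈ 2.88 m ✓

D ≈ 138 mm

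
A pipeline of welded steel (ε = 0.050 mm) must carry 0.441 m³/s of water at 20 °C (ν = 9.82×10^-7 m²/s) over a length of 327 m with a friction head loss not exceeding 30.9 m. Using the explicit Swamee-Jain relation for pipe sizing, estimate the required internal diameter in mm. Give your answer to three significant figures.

D ≈ 302 mm

Swamee-Jain (Type III): D = 0.66·[ε^1.25·(LQ²/(gh_f))^4.75 + ν·Q^9.4·(L/(gh_f))^5.2]^0.04
LQ²/(gh_f) = 0.2098; L/(gh_f) = 1.079
Term 1 = ε^1.25·(…)^4.75 = 2.52×10^-9; Term 2 = ν·Q^9.4·(…)^5.2 = 6.62×10^-10
D = 0.66·(2.52×10^-9 + 6.62×10^-10)^0.04 = 0.3018 m = 302 mm
Check: V = 6.17 m/s, Re = 1.89×10^6, f = 0.01391, h_f = 29.2 m ≈ 30.9 m ✓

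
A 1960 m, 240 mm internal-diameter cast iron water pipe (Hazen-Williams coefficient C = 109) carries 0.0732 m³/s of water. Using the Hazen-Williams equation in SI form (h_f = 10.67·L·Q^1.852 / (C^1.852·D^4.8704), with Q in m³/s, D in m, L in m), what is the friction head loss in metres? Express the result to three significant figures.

h_f ≈ 29.0 m

h_f = 10.67·1960·0.0732^1.852 / (109^1.852·0.240^4.8704) = 29.03 m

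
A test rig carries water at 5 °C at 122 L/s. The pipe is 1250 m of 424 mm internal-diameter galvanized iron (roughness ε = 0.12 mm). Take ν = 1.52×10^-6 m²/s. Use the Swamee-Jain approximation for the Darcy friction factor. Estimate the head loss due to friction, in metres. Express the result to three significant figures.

V = 4Q/(πD²) = 4·0.122/(π·0.424²) = 0.8640 m/s
Re = VD/ν = 0.8640·0.424/1.52×10^-6 = 2.41×10^5 → turbulent
ε/D = 0.12/424 = 2.83×10^-4
Swamee-Jain: f = 0.01732
h_f = f(L/D)V²/(2g) = 0.01732·(1250/0.424)·0.8640²/(2·9.81) = 1.943 m

h_f ≈ 1.94 m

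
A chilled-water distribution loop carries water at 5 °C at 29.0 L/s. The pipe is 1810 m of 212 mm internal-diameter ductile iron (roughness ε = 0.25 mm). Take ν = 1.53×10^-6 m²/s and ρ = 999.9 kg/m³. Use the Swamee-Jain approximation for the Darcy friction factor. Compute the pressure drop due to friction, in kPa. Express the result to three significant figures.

Δp ≈ 65.4 kPa

V = 4Q/(πD²) = 4·0.0290/(π·0.212²) = 0.8216 m/s
Re = VD/ν = 0.8216·0.212/1.53×10^-6 = 1.14×10^5 → turbulent
ε/D = 0.25/212 = 0.00118
Swamee-Jain: f = 0.02270
h_f = f(L/D)V²/(2g) = 0.02270·(1810/0.212)·0.8216²/(2·9.81) = 6.668 m
Δp = ρg·h_f = 999.9·9.81·6.668 = 65.40 kPa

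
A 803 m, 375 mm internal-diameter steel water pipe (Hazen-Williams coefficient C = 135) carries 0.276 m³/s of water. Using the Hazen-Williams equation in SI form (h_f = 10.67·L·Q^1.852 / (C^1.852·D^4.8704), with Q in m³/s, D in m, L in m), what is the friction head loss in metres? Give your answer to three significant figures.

h_f = 10.67·803·0.276^1.852 / (135^1.852·0.375^4.8704) = 10.63 m

h_f ≈ 10.6 m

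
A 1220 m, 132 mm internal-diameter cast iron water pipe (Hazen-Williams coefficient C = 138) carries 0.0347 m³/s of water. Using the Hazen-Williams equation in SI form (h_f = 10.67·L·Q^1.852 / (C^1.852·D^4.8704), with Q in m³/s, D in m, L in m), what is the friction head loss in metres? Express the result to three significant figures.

h_f = 10.67·1220·0.0347^1.852 / (138^1.852·0.132^4.8704) = 53.87 m

h_f ≈ 53.9 m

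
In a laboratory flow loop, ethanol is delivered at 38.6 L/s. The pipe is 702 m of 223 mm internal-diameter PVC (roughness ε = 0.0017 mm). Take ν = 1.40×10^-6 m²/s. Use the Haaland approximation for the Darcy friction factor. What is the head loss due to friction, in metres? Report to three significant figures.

h_f ≈ 2.55 m

V = 4Q/(πD²) = 4·0.0386/(π·0.223²) = 0.9883 m/s
Re = VD/ν = 0.9883·0.223/1.40×10^-6 = 1.57×10^5 → turbulent
ε/D = 0.0017/223 = 7.62×10^-6
Haaland: f = 0.01629
h_f = f(L/D)V²/(2g) = 0.01629·(702/0.223)·0.9883²/(2·9.81) = 2.552 m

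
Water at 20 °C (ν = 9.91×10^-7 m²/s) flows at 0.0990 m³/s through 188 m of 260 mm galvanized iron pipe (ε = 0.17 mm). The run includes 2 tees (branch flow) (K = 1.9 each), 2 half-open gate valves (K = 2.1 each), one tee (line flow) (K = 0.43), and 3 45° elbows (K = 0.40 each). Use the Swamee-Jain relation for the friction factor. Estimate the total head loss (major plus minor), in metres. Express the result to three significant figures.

H_L ≈ 4.10 m

V = 4Q/(πD²) = 1.865 m/s; V²/2g = 0.1772 m
Re = 4.89×10^5, ε/D = 6.54×10^-4 → f = 0.01869 (Swamee-Jain)
Major: h_f = f(L/D)·V²/2g = 0.01869·723.1·0.1772 = 2.395 m
Minor: ΣK = 9.63; h_m = ΣK·V²/2g = 1.707 m
Total H_L = 2.395 + 1.707 = 4.102 m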